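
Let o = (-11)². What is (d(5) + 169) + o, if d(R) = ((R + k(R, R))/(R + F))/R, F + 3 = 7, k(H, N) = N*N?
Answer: 872/3 ≈ 290.67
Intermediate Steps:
k(H, N) = N²
o = 121
F = 4 (F = -3 + 7 = 4)
d(R) = (R + R²)/(R*(4 + R)) (d(R) = ((R + R²)/(R + 4))/R = ((R + R²)/(4 + R))/R = (R + R²)/(R*(4 + R)))
(d(5) + 169) + o = ((1 + 5)/(4 + 5) + 169) + 121 = (6/9 + 169) + 121 = ((⅑)*6 + 169) + 121 = (⅔ + 169) + 121 = 509/3 + 121 = 872/3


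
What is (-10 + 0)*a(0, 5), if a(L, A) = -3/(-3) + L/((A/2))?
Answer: -10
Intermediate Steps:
a(L, A) = 1 + 2*L/A (a(L, A) = -3*(-⅓) + L/((A*(½))) = 1 + L/((A/2)) = 1 + L*(2/A) = 1 + 2*L/A)
(-10 + 0)*a(0, 5) = (-10 + 0)*((5 + 2*0)/5) = -2*(5 + 0) = -2*5 = -10*1 = -10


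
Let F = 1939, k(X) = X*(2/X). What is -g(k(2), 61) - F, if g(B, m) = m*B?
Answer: -2061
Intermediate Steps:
k(X) = 2
g(B, m) = B*m
-g(k(2), 61) - F = -2*61 - 1*1939 = -1*122 - 1939 = -122 - 1939 = -2061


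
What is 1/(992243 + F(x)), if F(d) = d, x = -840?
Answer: 1/991403 ≈ 1.0087e-6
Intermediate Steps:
1/(992243 + F(x)) = 1/(992243 - 840) = 1/991403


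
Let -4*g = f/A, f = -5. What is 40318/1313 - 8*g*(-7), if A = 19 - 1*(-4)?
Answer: 1019224/30199 ≈ 33.750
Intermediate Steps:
A = 23 (A = 19 + 4 = 23)
g = 5/92 (g = -(-5)/(4*23) = -¼*(-5/23) = 5/92 ≈ 0.054348)
40318/1313 - 8*g*(-7) = 40318/1313 - 8*5/92*(-7) = 40318*(1/1313) - 10/23*(-7) = 40318/1313 + 70/23 = 1019224/30199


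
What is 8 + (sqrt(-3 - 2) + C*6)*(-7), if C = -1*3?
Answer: 134 - 7*I*sqrt(5) ≈ 134.0 - 15.652*I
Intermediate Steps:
C = -3
8 + (sqrt(-3 - 2) + C*6)*(-7) = 8 + (sqrt(-3 - 2) - 3*6)*(-7) = 8 + (sqrt(-5) - 18)*(-7) = 8 + (I*sqrt(5) - 18)*(-7) = 8 + (-18 + I*sqrt(5))*(-7) = 8 + (126 - 7*I*sqrt(5)) = 134 - 7*I*sqrt(5)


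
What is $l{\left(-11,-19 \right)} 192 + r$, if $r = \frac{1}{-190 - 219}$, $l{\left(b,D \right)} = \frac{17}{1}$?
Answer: $\frac{1334975}{409} \approx 3264.0$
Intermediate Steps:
$l{\left(b,D \right)} = 17$ ($l{\left(b,D \right)} = 17 \cdot 1 = 17$)
$r = - \frac{1}{409}$ ($r = \frac{1}{-190 - 219} = \frac{1}{-409} = - \frac{1}{409} \approx -0.002445$)
$l{\left(-11,-19 \right)} 192 + r = 17 \cdot 192 - \frac{1}{409} = 3264 - \frac{1}{409} = \frac{1334975}{409}$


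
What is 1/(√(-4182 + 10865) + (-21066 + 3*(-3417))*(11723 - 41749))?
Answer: 940324242/884209680092867881 - √6683/884209680092867881 ≈ 1.0635e-9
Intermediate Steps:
1/(√(-4182 + 10865) + (-21066 + 3*(-3417))*(11723 - 41749)) = 1/(√6683 + (-21066 - 10251)*(-30026)) = 1/(√6683 - 31317*(-30026)) = 1/(√6683 + 940324242) = 1/(940324242 + √6683)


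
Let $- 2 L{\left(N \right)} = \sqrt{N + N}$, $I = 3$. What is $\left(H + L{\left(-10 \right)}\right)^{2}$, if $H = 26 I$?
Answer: $\left(78 - i \sqrt{5}\right)^{2} \approx 6079.0 - 348.83 i$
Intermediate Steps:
$H = 78$ ($H = 26 \cdot 3 = 78$)
$L{\left(N \right)} = - \frac{\sqrt{2} \sqrt{N}}{2}$ ($L{\left(N \right)} = - \frac{\sqrt{N + N}}{2} = - \frac{\sqrt{2 N}}{2} = - \frac{\sqrt{2} \sqrt{N}}{2}$)
$\left(H + L{\left(-10 \right)}\right)^{2} = \left(78 - \frac{\sqrt{2} \sqrt{-10}}{2}\right)^{2} = \left(78 - \frac{\sqrt{2} i \sqrt{10}}{2}\right)^{2} = \left(78 - i \sqrt{5}\right)^{2}$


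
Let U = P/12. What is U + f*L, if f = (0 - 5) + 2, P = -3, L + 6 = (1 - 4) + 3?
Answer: 71/4 ≈ 17.750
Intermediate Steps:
L = -6 (L = -6 + ((1 - 4) + 3) = -6 + (-3 + 3) = -6 + 0 = -6)
U = -¼ (U = -3/12 = -3*1/12 = -¼ ≈ -0.25000)
f = -3 (f = -5 + 2 = -3)
U + f*L = -¼ - 3*(-6) = -¼ + 18 = 71/4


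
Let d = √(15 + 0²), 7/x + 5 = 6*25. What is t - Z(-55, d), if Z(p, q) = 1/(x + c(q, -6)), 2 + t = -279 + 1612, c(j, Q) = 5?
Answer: 974147/732 ≈ 1330.8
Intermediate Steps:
t = 1331 (t = -2 + (-279 + 1612) = -2 + 1333 = 1331)
x = 7/145 (x = 7/(-5 + 6*25) = 7/(-5 + 150) = 7/145 ≈ 0.048276)
d = √15 (d = √(15 + 0) = √15 ≈ 3.8730)
Z(p, q) = 145/732 (Z(p, q) = 1/(7/145 + 5) = 1/(732/145) = 145/732)
t - Z(-55, d) = 1331 - 1*145/732 = 1331 - 145/732 = 974147/732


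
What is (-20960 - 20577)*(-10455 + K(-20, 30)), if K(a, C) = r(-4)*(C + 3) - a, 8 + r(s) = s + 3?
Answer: 445775084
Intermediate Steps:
r(s) = -5 + s (r(s) = -8 + (s + 3) = -8 + (3 + s) = -5 + s)
K(a, C) = -27 - a - 9*C (K(a, C) = (-5 - 4)*(C + 3) - a = -9*(3 + C) - a = (-27 - 9*C) - a = -27 - a - 9*C)
(-20960 - 20577)*(-10455 + K(-20, 30)) = (-20960 - 20577)*(-10455 + (-27 - 1*(-20) - 9*30)) = -41537*(-10455 + (-27 + 20 - 270)) = -41537*(-10455 - 277) = -41537*(-10732) = 445775084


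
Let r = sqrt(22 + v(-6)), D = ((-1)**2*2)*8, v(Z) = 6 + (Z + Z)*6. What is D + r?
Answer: 16 + 2*I*sqrt(11) ≈ 16.0 + 6.6332*I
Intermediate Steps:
v(Z) = 6 + 12*Z (v(Z) = 6 + (2*Z)*6 = 6 + 12*Z)
D = 16 (D = (1*2)*8 = 2*8 = 16)
r = 2*I*sqrt(11) (r = sqrt(22 + (6 + 12*(-6))) = sqrt(22 + (6 - 72)) = sqrt(22 - 66) = sqrt(-44) = 2*I*sqrt(11) ≈ 6.6332*I)
D + r = 16 + 2*I*sqrt(11)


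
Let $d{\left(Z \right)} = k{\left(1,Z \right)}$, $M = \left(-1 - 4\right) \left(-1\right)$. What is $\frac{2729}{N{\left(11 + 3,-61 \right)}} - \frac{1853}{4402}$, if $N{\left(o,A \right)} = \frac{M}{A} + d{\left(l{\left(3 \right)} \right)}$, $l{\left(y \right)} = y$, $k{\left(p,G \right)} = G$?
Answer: $\frac{183116676}{195889} \approx 934.8$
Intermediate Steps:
$M = 5$ ($M = \left(-5\right) \left(-1\right) = 5$)
$d{\left(Z \right)} = Z$
$N{\left(o,A \right)} = 3 + \frac{5}{A}$ ($N{\left(o,A \right)} = \frac{5}{A} + 3 = 3 + \frac{5}{A}$)
$\frac{2729}{N{\left(11 + 3,-61 \right)}} - \frac{1853}{4402} = \frac{2729}{3 + \frac{5}{-61}} - \frac{1853}{4402} = \frac{2729}{3 + 5 \left(- \frac{1}{61}\right)} - \frac{1853}{4402} = \frac{2729}{3 - \frac{5}{61}} - \frac{1853}{4402} = \frac{2729}{\frac{178}{61}} - \frac{1853}{4402} = 2729 \cdot \frac{61}{178} - \frac{1853}{4402} = \frac{166469}{178} - \frac{1853}{4402} = \frac{183116676}{195889}$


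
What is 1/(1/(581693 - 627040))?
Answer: -45347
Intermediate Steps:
1/(1/(581693 - 627040)) = 1/(1/(-45347)) = 1/(-1/45347) = -45347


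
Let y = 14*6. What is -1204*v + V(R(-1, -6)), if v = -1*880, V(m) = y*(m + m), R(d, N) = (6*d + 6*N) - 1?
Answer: 1052296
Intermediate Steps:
y = 84
R(d, N) = -1 + 6*N + 6*d (R(d, N) = (6*N + 6*d) - 1 = -1 + 6*N + 6*d)
V(m) = 168*m (V(m) = 84*(m + m) = 84*(2*m) = 168*m)
v = -880
-1204*v + V(R(-1, -6)) = -1204*(-880) + 168*(-1 + 6*(-6) + 6*(-1)) = 1059520 + 168*(-1 - 36 - 6) = 1059520 + 168*(-43) = 1059520 - 7224 = 1052296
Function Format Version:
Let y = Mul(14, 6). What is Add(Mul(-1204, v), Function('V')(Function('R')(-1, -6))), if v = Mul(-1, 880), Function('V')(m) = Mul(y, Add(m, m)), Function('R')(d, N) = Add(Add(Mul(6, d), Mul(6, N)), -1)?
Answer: 1052296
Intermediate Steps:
y = 84
Function('R')(d, N) = Add(-1, Mul(6, N), Mul(6, d)) (Function('R')(d, N) = Add(Add(Mul(6, N), Mul(6, d)), -1) = Add(-1, Mul(6, N), Mul(6, d)))
Function('V')(m) = Mul(168, m) (Function('V')(m) = Mul(84, Add(m, m)) = Mul(84, Mul(2, m)) = Mul(168, m))
v = -880
Add(Mul(-1204, v), Function('V')(Function('R')(-1, -6))) = Add(Mul(-1204, -880), Mul(168, Add(-1, Mul(6, -6), Mul(6, -1)))) = Add(1059520, Mul(168, Add(-1, -36, -6))) = Add(1059520, Mul(168, -43)) = Add(1059520, -7224) = 1052296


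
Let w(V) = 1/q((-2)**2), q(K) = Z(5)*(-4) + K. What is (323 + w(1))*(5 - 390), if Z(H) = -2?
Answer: -1492645/12 ≈ -1.2439e+5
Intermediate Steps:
q(K) = 8 + K (q(K) = -2*(-4) + K = 8 + K)
w(V) = 1/12 (w(V) = 1/(8 + (-2)**2) = 1/(8 + 4) = 1/12)
(323 + w(1))*(5 - 390) = (323 + 1/12)*(5 - 390) = (3877/12)*(-385) = -1492645/12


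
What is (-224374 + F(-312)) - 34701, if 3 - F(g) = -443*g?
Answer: -397288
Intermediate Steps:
F(g) = 3 + 443*g (F(g) = 3 - (-443)*g = 3 + 443*g)
(-224374 + F(-312)) - 34701 = (-224374 + (3 + 443*(-312))) - 34701 = (-224374 + (3 - 138216)) - 34701 = (-224374 - 138213) - 34701 = -362587 - 34701 = -397288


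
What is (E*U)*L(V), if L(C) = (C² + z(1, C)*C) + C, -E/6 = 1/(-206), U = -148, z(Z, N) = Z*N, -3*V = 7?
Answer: -11396/309 ≈ -36.880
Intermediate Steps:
V = -7/3 (V = -⅓*7 = -7/3 ≈ -2.3333)
z(Z, N) = N*Z
E = 3/103 (E = -6/(-206) = -6*(-1/206) = 3/103 ≈ 0.029126)
L(C) = C + 2*C² (L(C) = (C² + (C*1)*C) + C = (C² + C*C) + C = (C² + C²) + C = 2*C² + C = C + 2*C²)
(E*U)*L(V) = ((3/103)*(-148))*(-7*(1 + 2*(-7/3))/3) = -(-1036)*(1 - 14/3)/103 = -(-1036)*(-11)/(103*3) = -444/103*77/9 = -11396/309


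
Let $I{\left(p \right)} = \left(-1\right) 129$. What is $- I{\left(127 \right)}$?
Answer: $129$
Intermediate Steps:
$I{\left(p \right)} = -129$
$- I{\left(127 \right)} = \left(-1\right) \left(-129\right) = 129$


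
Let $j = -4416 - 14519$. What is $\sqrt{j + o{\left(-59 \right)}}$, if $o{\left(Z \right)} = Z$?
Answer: $i \sqrt{18994} \approx 137.82 i$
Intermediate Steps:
$j = -18935$
$\sqrt{j + o{\left(-59 \right)}} = \sqrt{-18935 - 59} = \sqrt{-18994} = i \sqrt{18994}$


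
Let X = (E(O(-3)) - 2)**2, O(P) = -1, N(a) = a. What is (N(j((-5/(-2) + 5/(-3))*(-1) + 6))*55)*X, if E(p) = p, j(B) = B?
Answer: 5115/2 ≈ 2557.5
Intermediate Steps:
X = 9 (X = (-1 - 2)**2 = (-3)**2 = 9)
(N(j((-5/(-2) + 5/(-3))*(-1) + 6))*55)*X = (((-5/(-2) + 5/(-3))*(-1) + 6)*55)*9 = (((-5*(-1/2) + 5*(-1/3))*(-1) + 6)*55)*9 = (((5/2 - 5/3)*(-1) + 6)*55)*9 = (((5/6)*(-1) + 6)*55)*9 = ((-5/6 + 6)*55)*9 = ((31/6)*55)*9 = (1705/6)*9 = 5115/2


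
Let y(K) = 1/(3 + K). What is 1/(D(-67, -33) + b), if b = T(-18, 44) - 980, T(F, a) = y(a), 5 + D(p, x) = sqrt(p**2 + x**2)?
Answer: -1087909/1065406317 - 2209*sqrt(5578)/2130812634 ≈ -0.0010985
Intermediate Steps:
D(p, x) = -5 + sqrt(p**2 + x**2)
T(F, a) = 1/(3 + a)
b = -46059/47 (b = 1/(3 + 44) - 980 = 1/47 - 980 = -46059/47 ≈ -979.98)
1/(D(-67, -33) + b) = 1/((-5 + sqrt((-67)**2 + (-33)**2)) - 46059/47) = 1/((-5 + sqrt(4489 + 1089)) - 46059/47) = 1/((-5 + sqrt(5578)) - 46059/47) = 1/(-46294/47 + sqrt(5578))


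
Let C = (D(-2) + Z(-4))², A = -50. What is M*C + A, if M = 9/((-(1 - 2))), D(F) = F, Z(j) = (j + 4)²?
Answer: -14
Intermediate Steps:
Z(j) = (4 + j)²
M = 9 (M = 9/((-1*(-1))) = 9/1 = 9*1 = 9)
C = 4 (C = (-2 + (4 - 4)²)² = (-2 + 0²)² = (-2 + 0)² = (-2)² = 4)
M*C + A = 9*4 - 50 = 36 - 50 = -14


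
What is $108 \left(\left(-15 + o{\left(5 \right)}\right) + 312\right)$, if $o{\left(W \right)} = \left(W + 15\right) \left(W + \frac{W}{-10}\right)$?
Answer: $41796$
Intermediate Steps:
$o{\left(W \right)} = \frac{9 W \left(15 + W\right)}{10}$ ($o{\left(W \right)} = \left(15 + W\right) \left(W + W \left(- \frac{1}{10}\right)\right) = \left(15 + W\right) \left(W - \frac{W}{10}\right) = \left(15 + W\right) \frac{9 W}{10} = \frac{9 W \left(15 + W\right)}{10}$)
$108 \left(\left(-15 + o{\left(5 \right)}\right) + 312\right) = 108 \left(\left(-15 + \frac{9}{10} \cdot 5 \left(15 + 5\right)\right) + 312\right) = 108 \left(\left(-15 + \frac{9}{10} \cdot 5 \cdot 20\right) + 312\right) = 108 \left(\left(-15 + 90\right) + 312\right) = 108 \left(75 + 312\right) = 108 \cdot 387 = 41796$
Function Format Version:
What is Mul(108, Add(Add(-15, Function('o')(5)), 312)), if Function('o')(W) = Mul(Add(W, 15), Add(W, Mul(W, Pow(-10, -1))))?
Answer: 41796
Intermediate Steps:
Function('o')(W) = Mul(Rational(9, 10), W, Add(15, W)) (Function('o')(W) = Mul(Add(15, W), Add(W, Mul(W, Rational(-1, 10)))) = Mul(Add(15, W), Add(W, Mul(Rational(-1, 10), W))) = Mul(Add(15, W), Mul(Rational(9, 10), W)) = Mul(Rational(9, 10), W, Add(15, W)))
Mul(108, Add(Add(-15, Function('o')(5)), 312)) = Mul(108, Add(Add(-15, Mul(Rational(9, 10), 5, Add(15, 5))), 312)) = Mul(108, Add(Add(-15, Mul(Rational(9, 10), 5, 20)), 312)) = Mul(108, Add(Add(-15, 90), 312)) = Mul(108, Add(75, 312)) = Mul(108, 387) = 41796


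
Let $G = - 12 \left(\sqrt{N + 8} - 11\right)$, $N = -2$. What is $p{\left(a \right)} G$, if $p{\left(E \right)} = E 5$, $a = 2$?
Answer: $1320 - 120 \sqrt{6} \approx 1026.1$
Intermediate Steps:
$p{\left(E \right)} = 5 E$
$G = 132 - 12 \sqrt{6}$ ($G = - 12 \left(\sqrt{-2 + 8} - 11\right) = - 12 \left(\sqrt{6} - 11\right) = - 12 \left(-11 + \sqrt{6}\right) = 132 - 12 \sqrt{6} \approx 102.61$)
$p{\left(a \right)} G = 5 \cdot 2 \left(132 - 12 \sqrt{6}\right) = 10 \left(132 - 12 \sqrt{6}\right) = 1320 - 120 \sqrt{6}$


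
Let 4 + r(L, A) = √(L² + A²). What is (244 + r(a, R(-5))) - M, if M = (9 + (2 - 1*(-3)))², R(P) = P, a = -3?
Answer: 44 + √34 ≈ 49.831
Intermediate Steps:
r(L, A) = -4 + √(A² + L²) (r(L, A) = -4 + √(L² + A²) = -4 + √(A² + L²))
M = 196 (M = (9 + (2 + 3))² = (9 + 5)² = 14² = 196)
(244 + r(a, R(-5))) - M = (244 + (-4 + √((-5)² + (-3)²))) - 1*196 = (244 + (-4 + √(25 + 9))) - 196 = (244 + (-4 + √34)) - 196 = (240 + √34) - 196 = 44 + √34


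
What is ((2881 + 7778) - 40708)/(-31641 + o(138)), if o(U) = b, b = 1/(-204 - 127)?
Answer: 9946219/10473172 ≈ 0.94969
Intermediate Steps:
b = -1/331 (b = 1/(-331) = -1/331 ≈ -0.0030211)
o(U) = -1/331
((2881 + 7778) - 40708)/(-31641 + o(138)) = ((2881 + 7778) - 40708)/(-31641 - 1/331) = (10659 - 40708)/(-10473172/331) = -30049*(-331/10473172) = 9946219/10473172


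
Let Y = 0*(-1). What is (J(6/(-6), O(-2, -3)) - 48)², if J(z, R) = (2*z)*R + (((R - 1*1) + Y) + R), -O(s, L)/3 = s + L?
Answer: 2401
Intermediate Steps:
Y = 0
O(s, L) = -3*L - 3*s (O(s, L) = -3*(s + L) = -3*(L + s) = -3*L - 3*s)
J(z, R) = -1 + 2*R + 2*R*z (J(z, R) = (2*z)*R + (((R - 1*1) + 0) + R) = 2*R*z + (((R - 1) + 0) + R) = 2*R*z + (((-1 + R) + 0) + R) = 2*R*z + ((-1 + R) + R) = 2*R*z + (-1 + 2*R) = -1 + 2*R + 2*R*z)
(J(6/(-6), O(-2, -3)) - 48)² = ((-1 + 2*(-3*(-3) - 3*(-2)) + 2*(-3*(-3) - 3*(-2))*(6/(-6))) - 48)² = ((-1 + 2*(9 + 6) + 2*(9 + 6)*(6*(-⅙))) - 48)² = ((-1 + 2*15 + 2*15*(-1)) - 48)² = ((-1 + 30 - 30) - 48)² = (-1 - 48)² = (-49)² = 2401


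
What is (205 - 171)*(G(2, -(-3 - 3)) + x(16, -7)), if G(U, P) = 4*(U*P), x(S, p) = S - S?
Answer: 1632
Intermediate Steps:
x(S, p) = 0
G(U, P) = 4*P*U (G(U, P) = 4*(P*U) = 4*P*U)
(205 - 171)*(G(2, -(-3 - 3)) + x(16, -7)) = (205 - 171)*(4*(-(-3 - 3))*2 + 0) = 34*(4*(-1*(-6))*2 + 0) = 34*(4*6*2 + 0) = 34*(48 + 0) = 34*48 = 1632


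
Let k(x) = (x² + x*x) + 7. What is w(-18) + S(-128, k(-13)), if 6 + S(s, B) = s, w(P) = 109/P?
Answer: -2521/18 ≈ -140.06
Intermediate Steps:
k(x) = 7 + 2*x² (k(x) = (x² + x²) + 7 = 2*x² + 7 = 7 + 2*x²)
S(s, B) = -6 + s
w(-18) + S(-128, k(-13)) = 109/(-18) + (-6 - 128) = 109*(-1/18) - 134 = -109/18 - 134 = -2521/18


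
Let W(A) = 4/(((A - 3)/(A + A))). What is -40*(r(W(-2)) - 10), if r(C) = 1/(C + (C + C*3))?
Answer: 795/2 ≈ 397.50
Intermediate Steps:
W(A) = 8*A/(-3 + A) (W(A) = 4/(((-3 + A)/((2*A)))) = 4/(((-3 + A)*(1/(2*A)))) = 4/(((-3 + A)/(2*A))) = 4*(2*A/(-3 + A)) = 8*A/(-3 + A))
r(C) = 1/(5*C) (r(C) = 1/(C + (C + 3*C)) = 1/(C + 4*C) = 1/(5*C))
-40*(r(W(-2)) - 10) = -40*(1/(5*((8*(-2)/(-3 - 2)))) - 10) = -40*(1/(5*((8*(-2)/(-5)))) - 10) = -40*(1/(5*((8*(-2)*(-1/5)))) - 10) = -40*(1/(5*(16/5)) - 10) = -40*((1/5)*(5/16) - 10) = -40*(1/16 - 10) = -40*(-159/16) = 795/2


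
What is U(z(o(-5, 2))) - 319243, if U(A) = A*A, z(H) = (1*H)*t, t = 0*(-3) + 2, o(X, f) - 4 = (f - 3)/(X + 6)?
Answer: -319207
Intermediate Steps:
o(X, f) = 4 + (-3 + f)/(6 + X) (o(X, f) = 4 + (f - 3)/(X + 6) = 4 + (-3 + f)/(6 + X))
t = 2 (t = 0 + 2 = 2)
z(H) = 2*H (z(H) = (1*H)*2 = H*2 = 2*H)
U(A) = A²
U(z(o(-5, 2))) - 319243 = (2*((21 + 2 + 4*(-5))/(6 - 5)))² - 319243 = (2*((21 + 2 - 20)/1))² - 319243 = (2*(1*3))² - 319243 = (2*3)² - 319243 = 6² - 319243 = 36 - 319243 = -319207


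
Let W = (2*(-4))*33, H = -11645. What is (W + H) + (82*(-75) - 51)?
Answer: -18110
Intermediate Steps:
W = -264 (W = -8*33 = -264)
(W + H) + (82*(-75) - 51) = (-264 - 11645) + (82*(-75) - 51) = -11909 + (-6150 - 51) = -11909 - 6201 = -18110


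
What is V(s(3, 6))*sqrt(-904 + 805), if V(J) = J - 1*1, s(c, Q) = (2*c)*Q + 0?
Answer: 105*I*sqrt(11) ≈ 348.25*I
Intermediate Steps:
s(c, Q) = 2*Q*c (s(c, Q) = 2*Q*c + 0 = 2*Q*c)
V(J) = -1 + J (V(J) = J - 1 = -1 + J)
V(s(3, 6))*sqrt(-904 + 805) = (-1 + 2*6*3)*sqrt(-904 + 805) = (-1 + 36)*sqrt(-99) = 35*(3*I*sqrt(11)) = 105*I*sqrt(11)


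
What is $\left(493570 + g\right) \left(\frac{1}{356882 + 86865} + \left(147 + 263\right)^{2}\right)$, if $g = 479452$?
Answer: $\frac{72581477257228422}{443747} \approx 1.6357 \cdot 10^{11}$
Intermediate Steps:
$\left(493570 + g\right) \left(\frac{1}{356882 + 86865} + \left(147 + 263\right)^{2}\right) = \left(493570 + 479452\right) \left(\frac{1}{356882 + 86865} + \left(147 + 263\right)^{2}\right) = 973022 \left(\frac{1}{443747} + 410^{2}\right) = 973022 \left(\frac{1}{443747} + 168100\right) = 973022 \cdot \frac{74593870701}{443747} = \frac{72581477257228422}{443747}$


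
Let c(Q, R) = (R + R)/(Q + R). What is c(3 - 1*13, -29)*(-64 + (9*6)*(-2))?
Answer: -9976/39 ≈ -255.79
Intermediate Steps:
c(Q, R) = 2*R/(Q + R) (c(Q, R) = (2*R)/(Q + R) = 2*R/(Q + R))
c(3 - 1*13, -29)*(-64 + (9*6)*(-2)) = (2*(-29)/((3 - 1*13) - 29))*(-64 + (9*6)*(-2)) = (2*(-29)/((3 - 13) - 29))*(-64 + 54*(-2)) = (2*(-29)/(-10 - 29))*(-64 - 108) = (2*(-29)/(-39))*(-172) = (2*(-29)*(-1/39))*(-172) = (58/39)*(-172) = -9976/39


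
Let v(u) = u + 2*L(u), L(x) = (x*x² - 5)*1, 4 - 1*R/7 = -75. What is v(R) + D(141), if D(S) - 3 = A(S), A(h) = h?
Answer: 338225441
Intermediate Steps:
R = 553 (R = 28 - 7*(-75) = 28 + 525 = 553)
D(S) = 3 + S
L(x) = -5 + x³ (L(x) = (x³ - 5)*1 = (-5 + x³)*1 = -5 + x³)
v(u) = -10 + u + 2*u³ (v(u) = u + 2*(-5 + u³) = u + (-10 + 2*u³) = -10 + u + 2*u³)
v(R) + D(141) = (-10 + 553 + 2*553³) + (3 + 141) = (-10 + 553 + 2*169112377) + 144 = (-10 + 553 + 338224754) + 144 = 338225297 + 144 = 338225441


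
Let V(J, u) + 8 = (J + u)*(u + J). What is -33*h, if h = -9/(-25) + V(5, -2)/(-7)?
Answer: -1254/175 ≈ -7.1657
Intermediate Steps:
V(J, u) = -8 + (J + u)² (V(J, u) = -8 + (J + u)*(u + J) = -8 + (J + u)*(J + u) = -8 + (J + u)²)
h = 38/175 (h = -9/(-25) + (-8 + (5 - 2)²)/(-7) = -9*(-1/25) + (-8 + 3²)*(-⅐) = 9/25 + (-8 + 9)*(-⅐) = 9/25 + 1*(-⅐) = 9/25 - ⅐ = 38/175 ≈ 0.21714)
-33*h = -33*38/175 = -1254/175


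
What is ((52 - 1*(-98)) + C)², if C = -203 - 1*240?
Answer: 85849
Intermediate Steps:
C = -443 (C = -203 - 240 = -443)
((52 - 1*(-98)) + C)² = ((52 - 1*(-98)) - 443)² = ((52 + 98) - 443)² = (150 - 443)² = (-293)² = 85849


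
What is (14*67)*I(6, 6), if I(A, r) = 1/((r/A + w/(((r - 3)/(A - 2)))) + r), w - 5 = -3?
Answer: 2814/29 ≈ 97.034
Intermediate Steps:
w = 2 (w = 5 - 3 = 2)
I(A, r) = 1/(r + r/A + 2*(-2 + A)/(-3 + r)) (I(A, r) = 1/((r/A + 2/(((r - 3)/(A - 2)))) + r) = 1/((r/A + 2/(((-3 + r)/(-2 + A)))) + r) = 1/((r/A + 2*((-2 + A)/(-3 + r))) + r) = 1/((r/A + 2*(-2 + A)/(-3 + r)) + r) = 1/(r + r/A + 2*(-2 + A)/(-3 + r)))
(14*67)*I(6, 6) = (14*67)*(6*(-3 + 6)/(6² - 4*6 - 3*6 + 2*6² + 6*6² - 3*6*6)) = 938*(6*3/(36 - 24 - 18 + 2*36 + 6*36 - 108)) = 938*(6*3/(36 - 24 - 18 + 72 + 216 - 108)) = 938*(6*3/174) = 938*(6*(1/174)*3) = 938*(3/29) = 2814/29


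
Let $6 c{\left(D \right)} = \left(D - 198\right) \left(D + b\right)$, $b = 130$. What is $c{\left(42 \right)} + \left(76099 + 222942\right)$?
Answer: $294569$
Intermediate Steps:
$c{\left(D \right)} = \frac{\left(-198 + D\right) \left(130 + D\right)}{6}$ ($c{\left(D \right)} = \frac{\left(D - 198\right) \left(D + 130\right)}{6} = \frac{\left(-198 + D\right) \left(130 + D\right)}{6}$)
$c{\left(42 \right)} + \left(76099 + 222942\right) = \left(-4290 - 476 + \frac{42^{2}}{6}\right) + \left(76099 + 222942\right) = \left(-4290 - 476 + \frac{1}{6} \cdot 1764\right) + 299041 = \left(-4290 - 476 + 294\right) + 299041 = -4472 + 299041 = 294569$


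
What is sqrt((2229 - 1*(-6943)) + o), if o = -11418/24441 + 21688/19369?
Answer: sqrt(228404562385454097874)/157799243 ≈ 95.774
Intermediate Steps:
o = 102973722/157799243 (o = -11418*1/24441 + 21688*(1/19369) = -3806/8147 + 21688/19369 = 102973722/157799243 ≈ 0.65256)
sqrt((2229 - 1*(-6943)) + o) = sqrt((2229 - 1*(-6943)) + 102973722/157799243) = sqrt((2229 + 6943) + 102973722/157799243) = sqrt(9172 + 102973722/157799243) = sqrt(1447437630518/157799243) = sqrt(228404562385454097874)/157799243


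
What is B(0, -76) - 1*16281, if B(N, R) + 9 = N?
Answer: -16290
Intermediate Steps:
B(N, R) = -9 + N
B(0, -76) - 1*16281 = (-9 + 0) - 1*16281 = -9 - 16281 = -16290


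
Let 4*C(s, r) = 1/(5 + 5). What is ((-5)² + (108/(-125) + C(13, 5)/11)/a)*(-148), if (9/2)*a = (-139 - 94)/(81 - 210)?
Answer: -4334360597/1281500 ≈ -3382.3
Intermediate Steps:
a = 466/1161 (a = 2*((-139 - 94)/(81 - 210))/9 = 2*(-233/(-129))/9 = 2*(-233*(-1/129))/9 = (2/9)*(233/129) = 466/1161 ≈ 0.40138)
C(s, r) = 1/40 (C(s, r) = 1/(4*(5 + 5)) = (¼)/10 = (¼)*(⅒) = 1/40)
((-5)² + (108/(-125) + C(13, 5)/11)/a)*(-148) = ((-5)² + (108/(-125) + (1/40)/11)/(466/1161))*(-148) = (25 + (108*(-1/125) + (1/40)*(1/11))*(1161/466))*(-148) = (25 + (-108/125 + 1/440)*(1161/466))*(-148) = (25 - 9479/11000*1161/466)*(-148) = (25 - 11005119/5126000)*(-148) = (117144881/5126000)*(-148) = -4334360597/1281500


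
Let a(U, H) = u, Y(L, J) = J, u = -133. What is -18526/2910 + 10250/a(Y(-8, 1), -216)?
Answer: -16145729/193515 ≈ -83.434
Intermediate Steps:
a(U, H) = -133
-18526/2910 + 10250/a(Y(-8, 1), -216) = -18526/2910 + 10250/(-133) = -18526*1/2910 + 10250*(-1/133) = -9263/1455 - 10250/133 = -16145729/193515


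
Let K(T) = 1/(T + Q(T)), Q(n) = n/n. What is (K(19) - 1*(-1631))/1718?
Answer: 32621/34360 ≈ 0.94939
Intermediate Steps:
Q(n) = 1
K(T) = 1/(1 + T) (K(T) = 1/(T + 1) = 1/(1 + T))
(K(19) - 1*(-1631))/1718 = (1/(1 + 19) - 1*(-1631))/1718 = (1/20 + 1631)/1718 = (1/1718)*(32621/20) = 32621/34360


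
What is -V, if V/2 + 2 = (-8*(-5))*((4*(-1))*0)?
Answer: 4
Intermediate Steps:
V = -4 (V = -4 + 2*((-8*(-5))*((4*(-1))*0)) = -4 + 2*(40*(-4*0)) = -4 + 2*(40*0) = -4 + 2*0 = -4 + 0 = -4)
-V = -1*(-4) = 4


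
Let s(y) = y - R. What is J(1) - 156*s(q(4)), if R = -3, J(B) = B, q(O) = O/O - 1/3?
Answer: -571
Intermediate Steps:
q(O) = ⅔ (q(O) = 1 - 1*⅓ = 1 - ⅓ = ⅔)
s(y) = 3 + y (s(y) = y - 1*(-3) = y + 3 = 3 + y)
J(1) - 156*s(q(4)) = 1 - 156*(3 + ⅔) = 1 - 156*11/3 = 1 - 572 = -571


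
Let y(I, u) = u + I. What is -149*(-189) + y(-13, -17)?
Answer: 28131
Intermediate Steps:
y(I, u) = I + u
-149*(-189) + y(-13, -17) = -149*(-189) + (-13 - 17) = 28161 - 30 = 28131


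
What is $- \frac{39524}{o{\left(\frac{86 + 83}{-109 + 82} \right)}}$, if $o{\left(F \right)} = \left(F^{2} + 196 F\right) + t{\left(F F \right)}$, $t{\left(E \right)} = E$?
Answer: $\frac{14406498}{418613} \approx 34.415$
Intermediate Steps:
$o{\left(F \right)} = 2 F^{2} + 196 F$ ($o{\left(F \right)} = \left(F^{2} + 196 F\right) + F F = \left(F^{2} + 196 F\right) + F^{2} = 2 F^{2} + 196 F$)
$- \frac{39524}{o{\left(\frac{86 + 83}{-109 + 82} \right)}} = - \frac{39524}{2 \frac{86 + 83}{-109 + 82} \left(98 + \frac{86 + 83}{-109 + 82}\right)} = - \frac{39524}{2 \frac{169}{-27} \left(98 + \frac{169}{-27}\right)} = - \frac{39524}{2 \cdot 169 \left(- \frac{1}{27}\right) \left(98 + 169 \left(- \frac{1}{27}\right)\right)} = - \frac{39524}{2 \left(- \frac{169}{27}\right) \left(98 - \frac{169}{27}\right)} = - \frac{39524}{2 \left(- \frac{169}{27}\right) \frac{2477}{27}} = - \frac{39524}{- \frac{837226}{729}} = \left(-39524\right) \left(- \frac{729}{837226}\right) = \frac{14406498}{418613}$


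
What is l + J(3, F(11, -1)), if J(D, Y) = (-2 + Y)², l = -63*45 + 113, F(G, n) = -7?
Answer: -2641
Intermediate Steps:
l = -2722 (l = -2835 + 113 = -2722)
l + J(3, F(11, -1)) = -2722 + (-2 - 7)² = -2722 + (-9)² = -2722 + 81 = -2641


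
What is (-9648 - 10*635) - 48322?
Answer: -64320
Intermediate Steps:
(-9648 - 10*635) - 48322 = (-9648 - 1*6350) - 48322 = (-9648 - 6350) - 48322 = -15998 - 48322 = -64320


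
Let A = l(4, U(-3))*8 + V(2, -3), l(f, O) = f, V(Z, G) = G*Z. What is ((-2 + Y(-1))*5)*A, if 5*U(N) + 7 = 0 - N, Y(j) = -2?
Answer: -520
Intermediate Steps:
U(N) = -7/5 - N/5 (U(N) = -7/5 + (0 - N)/5 = -7/5 + (-N)/5 = -7/5 - N/5)
A = 26 (A = 4*8 - 3*2 = 32 - 6 = 26)
((-2 + Y(-1))*5)*A = ((-2 - 2)*5)*26 = -4*5*26 = -20*26 = -520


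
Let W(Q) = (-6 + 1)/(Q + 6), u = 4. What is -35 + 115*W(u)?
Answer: -185/2 ≈ -92.500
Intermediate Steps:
W(Q) = -5/(6 + Q)
-35 + 115*W(u) = -35 + 115*(-5/(6 + 4)) = -35 + 115*(-5/10) = -35 + 115*(-5*1/10) = -35 + 115*(-1/2) = -35 - 115/2 = -185/2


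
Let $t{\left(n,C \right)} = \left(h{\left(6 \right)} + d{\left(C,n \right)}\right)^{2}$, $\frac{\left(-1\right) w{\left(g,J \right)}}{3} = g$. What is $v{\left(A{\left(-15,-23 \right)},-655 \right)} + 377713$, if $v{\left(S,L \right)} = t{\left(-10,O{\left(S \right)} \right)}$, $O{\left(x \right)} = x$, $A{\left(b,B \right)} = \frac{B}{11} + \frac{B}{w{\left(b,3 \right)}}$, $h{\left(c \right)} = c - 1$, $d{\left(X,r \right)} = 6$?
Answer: $377834$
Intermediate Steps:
$w{\left(g,J \right)} = - 3 g$
$h{\left(c \right)} = -1 + c$ ($h{\left(c \right)} = c - 1 = -1 + c$)
$A{\left(b,B \right)} = \frac{B}{11} - \frac{B}{3 b}$ ($A{\left(b,B \right)} = \frac{B}{11} + \frac{B}{\left(-3\right) b} = B \frac{1}{11} + B \left(- \frac{1}{3 b}\right) = \frac{B}{11} - \frac{B}{3 b}$)
$t{\left(n,C \right)} = 121$ ($t{\left(n,C \right)} = \left(\left(-1 + 6\right) + 6\right)^{2} = \left(5 + 6\right)^{2} = 11^{2} = 121$)
$v{\left(S,L \right)} = 121$
$v{\left(A{\left(-15,-23 \right)},-655 \right)} + 377713 = 121 + 377713 = 377834$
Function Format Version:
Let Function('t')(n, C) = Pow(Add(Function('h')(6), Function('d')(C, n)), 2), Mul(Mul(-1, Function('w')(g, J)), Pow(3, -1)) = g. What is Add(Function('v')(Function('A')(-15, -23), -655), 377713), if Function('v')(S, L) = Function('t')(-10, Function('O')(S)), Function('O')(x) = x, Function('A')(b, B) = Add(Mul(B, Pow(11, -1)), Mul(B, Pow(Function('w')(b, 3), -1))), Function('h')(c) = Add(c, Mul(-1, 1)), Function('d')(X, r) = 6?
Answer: 377834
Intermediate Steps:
Function('w')(g, J) = Mul(-3, g)
Function('h')(c) = Add(-1, c) (Function('h')(c) = Add(c, -1) = Add(-1, c))
Function('A')(b, B) = Add(Mul(Rational(1, 11), B), Mul(Rational(-1, 3), B, Pow(b, -1))) (Function('A')(b, B) = Add(Mul(B, Pow(11, -1)), Mul(B, Pow(Mul(-3, b), -1))) = Add(Mul(B, Rational(1, 11)), Mul(B, Mul(Rational(-1, 3), Pow(b, -1)))) = Add(Mul(Rational(1, 11), B), Mul(Rational(-1, 3), B, Pow(b, -1))))
Function('t')(n, C) = 121 (Function('t')(n, C) = Pow(Add(Add(-1, 6), 6), 2) = Pow(Add(5, 6), 2) = Pow(11, 2) = 121)
Function('v')(S, L) = 121
Add(Function('v')(Function('A')(-15, -23), -655), 377713) = Add(121, 377713) = 377834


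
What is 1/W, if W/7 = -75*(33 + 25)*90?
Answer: -1/2740500 ≈ -3.6490e-7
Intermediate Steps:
W = -2740500 (W = 7*(-75*(33 + 25)*90) = 7*(-75*58*90) = 7*(-4350*90) = 7*(-391500) = -2740500)
1/W = 1/(-2740500) = -1/2740500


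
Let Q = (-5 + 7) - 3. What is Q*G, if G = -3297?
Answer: 3297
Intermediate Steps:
Q = -1 (Q = 2 - 3 = -1)
Q*G = -1*(-3297) = 3297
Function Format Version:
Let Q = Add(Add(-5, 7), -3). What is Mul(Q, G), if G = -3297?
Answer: 3297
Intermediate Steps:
Q = -1 (Q = Add(2, -3) = -1)
Mul(Q, G) = Mul(-1, -3297) = 3297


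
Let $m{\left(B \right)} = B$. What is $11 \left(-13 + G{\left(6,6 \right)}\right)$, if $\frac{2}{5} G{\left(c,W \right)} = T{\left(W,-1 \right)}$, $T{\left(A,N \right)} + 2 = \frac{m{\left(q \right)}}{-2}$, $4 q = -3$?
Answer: $- \frac{3003}{16} \approx -187.69$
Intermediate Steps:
$q = - \frac{3}{4}$ ($q = \frac{1}{4} \left(-3\right) = - \frac{3}{4} \approx -0.75$)
$T{\left(A,N \right)} = - \frac{13}{8}$ ($T{\left(A,N \right)} = -2 - \frac{3}{4 \left(-2\right)} = -2 - - \frac{3}{8} = -2 + \frac{3}{8} = - \frac{13}{8}$)
$G{\left(c,W \right)} = - \frac{65}{16}$ ($G{\left(c,W \right)} = \frac{5}{2} \left(- \frac{13}{8}\right) = - \frac{65}{16}$)
$11 \left(-13 + G{\left(6,6 \right)}\right) = 11 \left(-13 - \frac{65}{16}\right) = 11 \left(- \frac{273}{16}\right) = - \frac{3003}{16}$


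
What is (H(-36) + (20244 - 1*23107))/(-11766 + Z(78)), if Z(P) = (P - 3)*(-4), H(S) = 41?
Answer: 1411/6033 ≈ 0.23388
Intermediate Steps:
Z(P) = 12 - 4*P (Z(P) = (-3 + P)*(-4) = 12 - 4*P)
(H(-36) + (20244 - 1*23107))/(-11766 + Z(78)) = (41 + (20244 - 1*23107))/(-11766 + (12 - 4*78)) = (41 + (20244 - 23107))/(-11766 + (12 - 312)) = (41 - 2863)/(-11766 - 300) = -2822/(-12066) = -2822*(-1/12066) = 1411/6033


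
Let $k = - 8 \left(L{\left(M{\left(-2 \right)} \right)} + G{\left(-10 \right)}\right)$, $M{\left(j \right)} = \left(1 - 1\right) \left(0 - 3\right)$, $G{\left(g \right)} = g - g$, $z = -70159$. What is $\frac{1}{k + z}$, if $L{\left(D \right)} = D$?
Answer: $- \frac{1}{70159} \approx -1.4253 \cdot 10^{-5}$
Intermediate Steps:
$G{\left(g \right)} = 0$
$M{\left(j \right)} = 0$ ($M{\left(j \right)} = 0 \left(-3\right) = 0$)
$k = 0$ ($k = - 8 \left(0 + 0\right) = \left(-8\right) 0 = 0$)
$\frac{1}{k + z} = \frac{1}{0 - 70159} = \frac{1}{-70159} = - \frac{1}{70159}$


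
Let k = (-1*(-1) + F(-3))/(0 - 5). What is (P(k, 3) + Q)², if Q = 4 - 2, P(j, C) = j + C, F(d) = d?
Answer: 729/25 ≈ 29.160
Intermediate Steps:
k = ⅖ (k = (-1*(-1) - 3)/(0 - 5) = (1 - 3)/(-5) = -2*(-⅕) = ⅖ ≈ 0.40000)
P(j, C) = C + j
Q = 2
(P(k, 3) + Q)² = ((3 + ⅖) + 2)² = (17/5 + 2)² = (27/5)² = 729/25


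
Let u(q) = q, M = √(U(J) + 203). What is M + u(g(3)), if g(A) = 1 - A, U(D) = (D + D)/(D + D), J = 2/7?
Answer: -2 + 2*√51 ≈ 12.283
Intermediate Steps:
J = 2/7 (J = 2*(⅐) = 2/7 ≈ 0.28571)
U(D) = 1 (U(D) = (2*D)/((2*D)) = (2*D)*(1/(2*D)) = 1)
M = 2*√51 (M = √(1 + 203) = √204 = 2*√51 ≈ 14.283)
M + u(g(3)) = 2*√51 + (1 - 1*3) = 2*√51 + (1 - 3) = 2*√51 - 2 = -2 + 2*√51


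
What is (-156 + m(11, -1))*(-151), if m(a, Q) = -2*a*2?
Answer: 30200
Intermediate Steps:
m(a, Q) = -4*a
(-156 + m(11, -1))*(-151) = (-156 - 4*11)*(-151) = (-156 - 44)*(-151) = -200*(-151) = 30200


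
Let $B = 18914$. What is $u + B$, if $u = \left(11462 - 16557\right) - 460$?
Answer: $13359$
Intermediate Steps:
$u = -5555$ ($u = -5095 - 460 = -5555$)
$u + B = -5555 + 18914 = 13359$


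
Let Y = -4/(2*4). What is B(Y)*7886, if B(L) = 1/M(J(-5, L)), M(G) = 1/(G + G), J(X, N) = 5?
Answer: 78860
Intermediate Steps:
M(G) = 1/(2*G)
Y = -½ (Y = -4/8 = -4*⅛ = -½ ≈ -0.50000)
B(L) = 10 (B(L) = 1/((½)/5) = 1/((½)*(⅕)) = 1/(⅒) = 10)
B(Y)*7886 = 10*7886 = 78860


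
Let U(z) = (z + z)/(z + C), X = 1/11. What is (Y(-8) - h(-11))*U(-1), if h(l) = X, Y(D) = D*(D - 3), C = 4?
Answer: -1934/33 ≈ -58.606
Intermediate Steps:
Y(D) = D*(-3 + D)
X = 1/11 ≈ 0.090909
h(l) = 1/11
U(z) = 2*z/(4 + z) (U(z) = (z + z)/(z + 4) = (2*z)/(4 + z) = 2*z/(4 + z))
(Y(-8) - h(-11))*U(-1) = (-8*(-3 - 8) - 1*1/11)*(2*(-1)/(4 - 1)) = (-8*(-11) - 1/11)*(2*(-1)/3) = (88 - 1/11)*(2*(-1)*(⅓)) = (967/11)*(-⅔) = -1934/33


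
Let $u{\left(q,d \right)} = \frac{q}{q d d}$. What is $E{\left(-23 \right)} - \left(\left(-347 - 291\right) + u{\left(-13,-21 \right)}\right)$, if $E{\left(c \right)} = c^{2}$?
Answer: $\frac{514646}{441} \approx 1167.0$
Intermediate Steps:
$u{\left(q,d \right)} = \frac{1}{d^{2}}$ ($u{\left(q,d \right)} = \frac{q}{d q d} = \frac{q}{q d^{2}} = q \frac{1}{d^{2} q} = \frac{1}{d^{2}}$)
$E{\left(-23 \right)} - \left(\left(-347 - 291\right) + u{\left(-13,-21 \right)}\right) = \left(-23\right)^{2} - \left(\left(-347 - 291\right) + \frac{1}{441}\right) = 529 - \left(-638 + \frac{1}{441}\right) = 529 - - \frac{281357}{441} = 529 + \frac{281357}{441} = \frac{514646}{441}$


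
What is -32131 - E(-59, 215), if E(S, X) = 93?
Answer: -32224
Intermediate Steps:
-32131 - E(-59, 215) = -32131 - 1*93 = -32131 - 93 = -32224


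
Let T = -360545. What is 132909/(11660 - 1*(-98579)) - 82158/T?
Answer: 56976691167/39746120255 ≈ 1.4335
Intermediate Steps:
132909/(11660 - 1*(-98579)) - 82158/T = 132909/(11660 - 1*(-98579)) - 82158/(-360545) = 132909/(11660 + 98579) - 82158*(-1/360545) = 132909/110239 + 82158/360545 = 56976691167/39746120255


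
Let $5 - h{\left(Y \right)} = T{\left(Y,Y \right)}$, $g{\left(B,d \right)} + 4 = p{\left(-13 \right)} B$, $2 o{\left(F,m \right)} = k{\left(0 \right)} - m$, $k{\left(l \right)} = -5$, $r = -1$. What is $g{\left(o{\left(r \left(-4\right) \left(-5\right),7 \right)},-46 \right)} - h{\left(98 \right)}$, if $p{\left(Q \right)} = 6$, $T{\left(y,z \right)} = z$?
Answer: $53$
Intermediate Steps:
$o{\left(F,m \right)} = - \frac{5}{2} - \frac{m}{2}$ ($o{\left(F,m \right)} = \frac{-5 - m}{2} = - \frac{5}{2} - \frac{m}{2}$)
$g{\left(B,d \right)} = -4 + 6 B$
$h{\left(Y \right)} = 5 - Y$
$g{\left(o{\left(r \left(-4\right) \left(-5\right),7 \right)},-46 \right)} - h{\left(98 \right)} = \left(-4 + 6 \left(- \frac{5}{2} - \frac{7}{2}\right)\right) - \left(5 - 98\right) = \left(-4 + 6 \left(-6\right)\right) - -93 = \left(-4 - 36\right) + 93 = -40 + 93 = 53$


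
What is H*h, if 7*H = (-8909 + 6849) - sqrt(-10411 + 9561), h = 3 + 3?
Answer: -12360/7 - 30*I*sqrt(34)/7 ≈ -1765.7 - 24.99*I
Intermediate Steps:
h = 6
H = -2060/7 - 5*I*sqrt(34)/7 (H = ((-8909 + 6849) - sqrt(-10411 + 9561))/7 = (-2060 - sqrt(-850))/7 = (-2060 - 5*I*sqrt(34))/7 = -2060/7 - 5*I*sqrt(34)/7 ≈ -294.29 - 4.165*I)
H*h = (-2060/7 - 5*I*sqrt(34)/7)*6 = -12360/7 - 30*I*sqrt(34)/7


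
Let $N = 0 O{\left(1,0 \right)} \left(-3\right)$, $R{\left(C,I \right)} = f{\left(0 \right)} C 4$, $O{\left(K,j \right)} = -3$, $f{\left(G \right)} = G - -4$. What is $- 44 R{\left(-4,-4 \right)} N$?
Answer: $0$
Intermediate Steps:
$f{\left(G \right)} = 4 + G$ ($f{\left(G \right)} = G + 4 = 4 + G$)
$R{\left(C,I \right)} = 16 C$ ($R{\left(C,I \right)} = \left(4 + 0\right) C 4 = 4 C 4 = 16 C$)
$N = 0$ ($N = 0 \left(-3\right) \left(-3\right) = 0 \left(-3\right) = 0$)
$- 44 R{\left(-4,-4 \right)} N = - 44 \cdot 16 \left(-4\right) 0 = \left(-44\right) \left(-64\right) 0 = 2816 \cdot 0 = 0$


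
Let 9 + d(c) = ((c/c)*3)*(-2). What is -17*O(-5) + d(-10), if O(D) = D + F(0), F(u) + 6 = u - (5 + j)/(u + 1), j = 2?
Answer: 291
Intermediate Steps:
d(c) = -15 (d(c) = -9 + ((c/c)*3)*(-2) = -9 + (1*3)*(-2) = -9 + 3*(-2) = -9 - 6 = -15)
F(u) = -6 + u - 7/(1 + u) (F(u) = -6 + (u - (5 + 2)/(u + 1)) = -6 + (u - 7/(1 + u)) = -6 + u - 7/(1 + u))
O(D) = -13 + D (O(D) = D + (-13 + 0² - 5*0)/(1 + 0) = D + (-13 + 0 + 0)/1 = D + 1*(-13) = D - 13 = -13 + D)
-17*O(-5) + d(-10) = -17*(-13 - 5) - 15 = -17*(-18) - 15 = 306 - 15 = 291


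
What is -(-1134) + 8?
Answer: 1142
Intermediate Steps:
-(-1134) + 8 = -63*(-18) + 8 = 1134 + 8 = 1142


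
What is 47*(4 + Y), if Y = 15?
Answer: 893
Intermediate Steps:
47*(4 + Y) = 47*(4 + 15) = 47*19 = 893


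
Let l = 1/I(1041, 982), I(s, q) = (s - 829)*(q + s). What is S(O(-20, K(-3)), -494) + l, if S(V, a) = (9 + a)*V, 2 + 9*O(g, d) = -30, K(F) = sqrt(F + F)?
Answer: 6656155529/3859884 ≈ 1724.4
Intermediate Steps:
K(F) = sqrt(2)*sqrt(F) (K(F) = sqrt(2*F) = sqrt(2)*sqrt(F))
O(g, d) = -32/9 (O(g, d) = -2/9 + (1/9)*(-30) = -2/9 - 10/3 = -32/9)
S(V, a) = V*(9 + a)
I(s, q) = (-829 + s)*(q + s)
l = 1/428876 (l = 1/(1041**2 - 829*982 - 829*1041 + 982*1041) = 1/(1083681 - 814078 - 862989 + 1022262) = 1/428876 ≈ 2.3317e-6)
S(O(-20, K(-3)), -494) + l = -32*(9 - 494)/9 + 1/428876 = -32/9*(-485) + 1/428876 = 15520/9 + 1/428876 = 6656155529/3859884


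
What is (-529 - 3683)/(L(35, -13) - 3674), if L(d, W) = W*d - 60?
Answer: 4212/4189 ≈ 1.0055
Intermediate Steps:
L(d, W) = -60 + W*d
(-529 - 3683)/(L(35, -13) - 3674) = (-529 - 3683)/((-60 - 13*35) - 3674) = -4212/((-60 - 455) - 3674) = -4212/(-515 - 3674) = -4212/(-4189) = -4212*(-1/4189) = 4212/4189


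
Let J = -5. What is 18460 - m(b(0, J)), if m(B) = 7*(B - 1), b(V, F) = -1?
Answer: 18474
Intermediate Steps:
m(B) = -7 + 7*B (m(B) = 7*(-1 + B) = -7 + 7*B)
18460 - m(b(0, J)) = 18460 - (-7 + 7*(-1)) = 18460 - (-7 - 7) = 18460 - 1*(-14) = 18460 + 14 = 18474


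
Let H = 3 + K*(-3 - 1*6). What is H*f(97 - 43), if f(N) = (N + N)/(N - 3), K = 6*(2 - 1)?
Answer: -108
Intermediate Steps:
K = 6 (K = 6*1 = 6)
f(N) = 2*N/(-3 + N) (f(N) = (2*N)/(-3 + N) = 2*N/(-3 + N))
H = -51 (H = 3 + 6*(-3 - 1*6) = 3 + 6*(-3 - 6) = 3 + 6*(-9) = 3 - 54 = -51)
H*f(97 - 43) = -102*(97 - 43)/(-3 + (97 - 43)) = -102*54/(-3 + 54) = -102*54/51 = -51*36/17 = -108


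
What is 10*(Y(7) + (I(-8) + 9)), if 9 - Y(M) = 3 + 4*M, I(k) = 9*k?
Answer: -850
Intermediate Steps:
Y(M) = 6 - 4*M (Y(M) = 9 - (3 + 4*M) = 9 + (-3 - 4*M) = 6 - 4*M)
10*(Y(7) + (I(-8) + 9)) = 10*((6 - 4*7) + (9*(-8) + 9)) = 10*((6 - 28) + (-72 + 9)) = 10*(-22 - 63) = 10*(-85) = -850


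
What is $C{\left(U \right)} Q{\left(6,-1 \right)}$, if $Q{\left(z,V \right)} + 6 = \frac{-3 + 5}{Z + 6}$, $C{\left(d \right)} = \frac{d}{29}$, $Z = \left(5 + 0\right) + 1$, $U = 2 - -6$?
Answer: $- \frac{140}{87} \approx -1.6092$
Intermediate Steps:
$U = 8$ ($U = 2 + 6 = 8$)
$Z = 6$ ($Z = 5 + 1 = 6$)
$C{\left(d \right)} = \frac{d}{29}$ ($C{\left(d \right)} = d \frac{1}{29} = \frac{d}{29}$)
$Q{\left(z,V \right)} = - \frac{35}{6}$ ($Q{\left(z,V \right)} = -6 + \frac{-3 + 5}{6 + 6} = -6 + \frac{2}{12} = -6 + 2 \cdot \frac{1}{12} = -6 + \frac{1}{6} = - \frac{35}{6}$)
$C{\left(U \right)} Q{\left(6,-1 \right)} = \frac{1}{29} \cdot 8 \left(- \frac{35}{6}\right) = \frac{8}{29} \left(- \frac{35}{6}\right) = - \frac{140}{87}$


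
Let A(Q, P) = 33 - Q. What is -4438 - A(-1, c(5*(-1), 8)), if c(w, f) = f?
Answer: -4472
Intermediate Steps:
-4438 - A(-1, c(5*(-1), 8)) = -4438 - (33 - 1*(-1)) = -4438 - (33 + 1) = -4438 - 1*34 = -4438 - 34 = -4472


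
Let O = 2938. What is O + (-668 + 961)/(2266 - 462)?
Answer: 5300445/1804 ≈ 2938.2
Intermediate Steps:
O + (-668 + 961)/(2266 - 462) = 2938 + (-668 + 961)/(2266 - 462) = 2938 + 293/1804 = 5300445/1804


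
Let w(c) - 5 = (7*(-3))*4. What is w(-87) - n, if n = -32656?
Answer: 32577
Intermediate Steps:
w(c) = -79 (w(c) = 5 + (7*(-3))*4 = 5 - 21*4 = 5 - 84 = -79)
w(-87) - n = -79 - 1*(-32656) = -79 + 32656 = 32577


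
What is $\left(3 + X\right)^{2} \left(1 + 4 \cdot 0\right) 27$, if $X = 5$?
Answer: $1728$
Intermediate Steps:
$\left(3 + X\right)^{2} \left(1 + 4 \cdot 0\right) 27 = \left(3 + 5\right)^{2} \left(1 + 4 \cdot 0\right) 27 = 8^{2} \left(1 + 0\right) 27 = 64 \cdot 1 \cdot 27 = 64 \cdot 27 = 1728$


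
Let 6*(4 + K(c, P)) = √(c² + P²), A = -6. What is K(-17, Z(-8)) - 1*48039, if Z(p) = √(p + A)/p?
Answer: -48043 + √18482/48 ≈ -48040.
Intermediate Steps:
Z(p) = √(-6 + p)/p (Z(p) = √(p - 6)/p = √(-6 + p)/p)
K(c, P) = -4 + √(P² + c²)/6 (K(c, P) = -4 + √(c² + P²)/6 = -4 + √(P² + c²)/6)
K(-17, Z(-8)) - 1*48039 = (-4 + √((√(-6 - 8)/(-8))² + (-17)²)/6) - 1*48039 = (-4 + √((-I*√14/8)² + 289)/6) - 48039 = (-4 + √(-7/32 + 289)/6) - 48039 = (-4 + √(9241/32)/6) - 48039 = (-4 + (√18482/8)/6) - 48039 = (-4 + √18482/48) - 48039 = -48043 + √18482/48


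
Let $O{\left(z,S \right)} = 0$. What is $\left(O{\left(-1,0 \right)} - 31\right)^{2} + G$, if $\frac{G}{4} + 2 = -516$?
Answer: $-1111$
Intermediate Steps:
$G = -2072$ ($G = -8 + 4 \left(-516\right) = -8 - 2064 = -2072$)
$\left(O{\left(-1,0 \right)} - 31\right)^{2} + G = \left(0 - 31\right)^{2} - 2072 = \left(-31\right)^{2} - 2072 = 961 - 2072 = -1111$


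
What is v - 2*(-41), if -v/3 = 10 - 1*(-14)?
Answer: 10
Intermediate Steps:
v = -72 (v = -3*(10 - 1*(-14)) = -3*(10 + 14) = -3*24 = -72)
v - 2*(-41) = -72 - 2*(-41) = -72 + 82 = 10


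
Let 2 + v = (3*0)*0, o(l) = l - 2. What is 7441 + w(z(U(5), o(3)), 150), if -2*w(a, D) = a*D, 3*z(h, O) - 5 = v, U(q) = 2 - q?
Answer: 7366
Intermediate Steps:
o(l) = -2 + l
v = -2 (v = -2 + (3*0)*0 = -2 + 0*0 = -2 + 0 = -2)
z(h, O) = 1 (z(h, O) = 5/3 + (1/3)*(-2) = 5/3 - 2/3 = 1)
w(a, D) = -D*a/2 (w(a, D) = -a*D/2 = -D*a/2)
7441 + w(z(U(5), o(3)), 150) = 7441 - 1/2*150*1 = 7441 - 75 = 7366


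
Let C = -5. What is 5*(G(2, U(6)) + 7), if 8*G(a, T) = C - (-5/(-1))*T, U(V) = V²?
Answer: -645/8 ≈ -80.625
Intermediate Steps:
G(a, T) = -5/8 - 5*T/8 (G(a, T) = (-5 - (-5/(-1))*T)/8 = (-5 - (-5*(-1))*T)/8 = (-5 - 5*T)/8 = -5/8 - 5*T/8)
5*(G(2, U(6)) + 7) = 5*((-5/8 - 5/8*6²) + 7) = 5*((-5/8 - 5/8*36) + 7) = 5*((-5/8 - 45/2) + 7) = 5*(-185/8 + 7) = 5*(-129/8) = -645/8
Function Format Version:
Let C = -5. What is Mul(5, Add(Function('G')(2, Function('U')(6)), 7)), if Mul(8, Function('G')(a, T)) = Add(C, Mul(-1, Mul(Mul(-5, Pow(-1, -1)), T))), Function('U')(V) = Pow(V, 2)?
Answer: Rational(-645, 8) ≈ -80.625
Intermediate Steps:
Function('G')(a, T) = Add(Rational(-5, 8), Mul(Rational(-5, 8), T)) (Function('G')(a, T) = Mul(Rational(1, 8), Add(-5, Mul(-1, Mul(Mul(-5, Pow(-1, -1)), T)))) = Mul(Rational(1, 8), Add(-5, Mul(-1, Mul(Mul(-5, -1), T)))) = Mul(Rational(1, 8), Add(-5, Mul(-1, Mul(5, T)))) = Mul(Rational(1, 8), Add(-5, Mul(-5, T))) = Add(Rational(-5, 8), Mul(Rational(-5, 8), T)))
Mul(5, Add(Function('G')(2, Function('U')(6)), 7)) = Mul(5, Add(Add(Rational(-5, 8), Mul(Rational(-5, 8), Pow(6, 2))), 7)) = Mul(5, Add(Add(Rational(-5, 8), Mul(Rational(-5, 8), 36)), 7)) = Mul(5, Add(Add(Rational(-5, 8), Rational(-45, 2)), 7)) = Mul(5, Add(Rational(-185, 8), 7)) = Mul(5, Rational(-129, 8)) = Rational(-645, 8)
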